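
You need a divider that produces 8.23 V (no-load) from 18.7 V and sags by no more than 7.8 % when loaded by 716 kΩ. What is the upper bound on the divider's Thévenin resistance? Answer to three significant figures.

R_th ≤ 60.6 kΩ

Loading drop = R_th/(R_th + R_L) ≤ 0.0780, so R_th ≤ R_L · ε/(1−ε) = 716 kΩ × 0.0780/0.9220 = 60.6 kΩ.
(Any R1, R2 with R2/(R1+R2) = 0.440 and R1‖R2 ≤ 60.6 kΩ will meet the spec.)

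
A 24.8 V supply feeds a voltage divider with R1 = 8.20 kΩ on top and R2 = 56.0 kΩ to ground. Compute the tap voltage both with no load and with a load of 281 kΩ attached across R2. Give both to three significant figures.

Unloaded: 21.6 V; loaded: 21.1 V

Open-circuit: V = 24.8 × 56.0/(8.20 + 56.0) = 21.6 V.
With the load, R2 becomes R2‖R_L = 46.69 kΩ, so V = 24.8 × 46.69/54.89 = 21.1 V.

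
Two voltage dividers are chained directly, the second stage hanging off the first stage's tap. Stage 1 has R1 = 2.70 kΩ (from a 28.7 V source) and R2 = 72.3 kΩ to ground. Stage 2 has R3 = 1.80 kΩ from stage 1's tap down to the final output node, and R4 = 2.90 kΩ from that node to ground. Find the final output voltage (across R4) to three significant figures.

Stage 2 presents R3+R4 = 4.700 kΩ as a load on stage 1's tap.
Stage 1's lower leg becomes R2‖(R3+R4) = 4.413 kΩ, so V_mid = 28.7 × 4.413/7.113 = 17.81 V.
Stage 2 is itself unloaded: V_out = V_mid × R4/(R3+R4) = 17.81 × 2.90/4.700 = 11.0 V.

V_out ≈ 11.0 V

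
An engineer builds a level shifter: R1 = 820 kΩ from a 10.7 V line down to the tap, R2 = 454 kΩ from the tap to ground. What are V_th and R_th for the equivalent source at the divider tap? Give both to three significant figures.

V_th = 3.81 V, R_th = 292 kΩ

V_th is the open-circuit tap voltage: 10.7 × 454/(820 + 454) = 3.81 V.
With the supply zeroed, R1 and R2 appear in parallel from the tap: R_th = R1‖R2 = (820 × 454)/1274 = 292 kΩ.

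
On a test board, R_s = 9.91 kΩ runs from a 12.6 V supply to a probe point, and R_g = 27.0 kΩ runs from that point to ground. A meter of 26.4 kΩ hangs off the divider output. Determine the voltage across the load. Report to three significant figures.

The load sits in parallel with R_g: R_g‖R_L = (27.0 × 26.4) / (27.0 + 26.4) = 13.35 kΩ.
V_out = 12.6 × 13.35 / (9.91 + 13.35) = 12.6 × 13.35/23.26 = 7.23 V.

V_out ≈ 7.23 V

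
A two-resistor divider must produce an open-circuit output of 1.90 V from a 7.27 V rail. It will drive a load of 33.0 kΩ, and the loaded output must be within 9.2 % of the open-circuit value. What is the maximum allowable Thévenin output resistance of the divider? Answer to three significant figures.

R_th ≤ 3.34 kΩ

Loading drop = R_th/(R_th + R_L) ≤ 0.0920, so R_th ≤ R_L · ε/(1−ε) = 33.0 kΩ × 0.0920/0.9080 = 3.34 kΩ.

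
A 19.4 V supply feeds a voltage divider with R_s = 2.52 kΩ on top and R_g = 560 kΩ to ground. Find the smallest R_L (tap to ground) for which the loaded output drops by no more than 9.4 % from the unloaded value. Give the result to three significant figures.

R_L(min) ≈ 24.2 kΩ

Output resistance R_th = R_s‖R_g = (2.52 × 560)/562.5 = 2.509 kΩ.
The fractional drop is R_th/(R_th + R_L); requiring this ≤ 0.0940 gives R_L ≥ R_th(1/0.0940 − 1) = 2.509 × 9.638 = 24.2 kΩ.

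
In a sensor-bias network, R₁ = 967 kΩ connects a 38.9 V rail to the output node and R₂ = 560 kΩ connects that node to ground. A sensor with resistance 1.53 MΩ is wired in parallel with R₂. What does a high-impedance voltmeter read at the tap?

The load sits in parallel with R₂: R₂‖R_L = (560 × 1530) / (560 + 1530) = 410.0 kΩ.
V_out = 38.9 × 410.0 / (967 + 410.0) = 38.9 × 410.0/1377 = 11.6 V.
(Unloaded it would have been 14.3 V.)

V_out ≈ 11.6 V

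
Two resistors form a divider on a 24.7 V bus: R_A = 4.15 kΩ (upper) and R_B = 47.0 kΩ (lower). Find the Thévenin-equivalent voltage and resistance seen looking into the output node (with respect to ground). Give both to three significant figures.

V_th is the open-circuit tap voltage: 24.7 × 47.0/(4.15 + 47.0) = 22.7 V.
With the supply zeroed, R_A and R_B appear in parallel from the tap: R_th = R_A‖R_B = (4.15 × 47.0)/51.15 = 3.81 kΩ.

V_th = 22.7 V, R_th = 3.81 kΩ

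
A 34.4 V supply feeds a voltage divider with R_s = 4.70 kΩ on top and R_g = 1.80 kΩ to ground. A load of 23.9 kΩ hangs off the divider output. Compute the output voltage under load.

V_out ≈ 9.03 V

The load sits in parallel with R_g: R_g‖R_L = (1.80 × 23.9) / (1.80 + 23.9) = 1.674 kΩ.
V_out = 34.4 × 1.674 / (4.70 + 1.674) = 34.4 × 1.674/6.374 = 9.03 V.
(Unloaded it would have been 9.53 V.)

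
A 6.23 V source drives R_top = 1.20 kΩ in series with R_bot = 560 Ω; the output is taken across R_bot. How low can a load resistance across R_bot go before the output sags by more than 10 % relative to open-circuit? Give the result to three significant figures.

Output resistance R_th = R_top‖R_bot = (1200 × 560)/1760 = 381.8 Ω.
The fractional drop is R_th/(R_th + R_L); requiring this ≤ 0.100 gives R_L ≥ R_th(1/0.100 − 1) = 381.8 × 9.000 = 3.44 kΩ.

R_L(min) ≈ 3.44 kΩ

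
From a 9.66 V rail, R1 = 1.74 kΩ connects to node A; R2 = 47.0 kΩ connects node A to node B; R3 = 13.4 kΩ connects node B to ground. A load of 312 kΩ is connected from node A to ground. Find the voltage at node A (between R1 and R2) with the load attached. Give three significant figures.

Below node A the series string R2+R3 = 60.40 kΩ sits in parallel with the 312 kΩ load: 50.60 kΩ.
V_A = 9.66 × 50.60/(1.74 + 50.60) = 9.34 V.

V ≈ 9.34 V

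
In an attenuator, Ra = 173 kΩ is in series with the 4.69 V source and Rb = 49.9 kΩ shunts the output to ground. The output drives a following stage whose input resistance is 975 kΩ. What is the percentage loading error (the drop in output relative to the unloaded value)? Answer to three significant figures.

The divider's output (Thévenin) resistance is Ra‖Rb = 38.73 kΩ.
Fractional drop under load = R_th/(R_th + R_L) = 38.73 / (38.73 + 975) = 0.03820.
So the output falls by 3.82 %.

3.82 %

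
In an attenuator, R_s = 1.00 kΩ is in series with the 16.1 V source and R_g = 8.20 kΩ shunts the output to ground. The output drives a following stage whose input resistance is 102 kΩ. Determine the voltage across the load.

The load sits in parallel with R_g: R_g‖R_L = (8.20 × 102) / (8.20 + 102) = 7.590 kΩ.
V_out = 16.1 × 7.590 / (1.00 + 7.590) = 16.1 × 7.590/8.590 = 14.2 V.

V_out ≈ 14.2 V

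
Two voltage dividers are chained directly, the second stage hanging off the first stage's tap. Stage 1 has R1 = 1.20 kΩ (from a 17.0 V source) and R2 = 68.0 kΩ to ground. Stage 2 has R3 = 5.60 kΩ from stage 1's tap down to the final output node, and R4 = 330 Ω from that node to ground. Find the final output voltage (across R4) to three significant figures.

Stage 2 presents R3+R4 = 5930 Ω as a load on stage 1's tap.
Stage 1's lower leg becomes R2‖(R3+R4) = 5454 Ω, so V_mid = 17.0 × 5454/6654 = 13.93 V.
Stage 2 is itself unloaded: V_out = V_mid × R4/(R3+R4) = 13.93 × 330/5930 = 0.775 V.

V_out ≈ 0.775 V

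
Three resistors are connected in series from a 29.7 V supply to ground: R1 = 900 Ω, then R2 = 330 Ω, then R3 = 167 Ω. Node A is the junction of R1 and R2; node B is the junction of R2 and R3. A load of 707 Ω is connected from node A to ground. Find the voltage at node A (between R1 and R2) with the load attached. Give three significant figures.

V ≈ 7.27 V

Below node A the series string R2+R3 = 497.0 Ω sits in parallel with the 707 Ω load: 291.8 Ω.
V_A = 29.7 × 291.8/(900 + 291.8) = 7.27 V.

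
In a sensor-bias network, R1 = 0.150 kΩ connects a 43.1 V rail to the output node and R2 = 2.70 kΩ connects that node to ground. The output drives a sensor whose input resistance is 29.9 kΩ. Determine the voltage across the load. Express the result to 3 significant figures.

The load sits in parallel with R2: R2‖R_L = (2700 × 29900) / (2700 + 29900) = 2476 Ω.
V_out = 43.1 × 2476 / (150 + 2476) = 43.1 × 2476/2626 = 40.6 V.

V_out ≈ 40.6 V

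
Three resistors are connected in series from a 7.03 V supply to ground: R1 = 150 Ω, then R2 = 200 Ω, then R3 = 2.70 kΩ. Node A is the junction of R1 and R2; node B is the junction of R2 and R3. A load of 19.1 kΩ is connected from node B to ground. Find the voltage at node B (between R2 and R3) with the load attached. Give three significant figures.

V ≈ 6.12 V

At node B, R3 is in parallel with the load: R3‖R_L = 2366 Ω.
Below node A the resistance is R2 + (R3‖R_L) = 2566 Ω, so V_A = 7.03 × 2566/2716 = 6.642 V.
Then V_B = V_A × (R3‖R_L)/(R2 + R3‖R_L) = 6.642 × 2366/2566 = 6.12 V.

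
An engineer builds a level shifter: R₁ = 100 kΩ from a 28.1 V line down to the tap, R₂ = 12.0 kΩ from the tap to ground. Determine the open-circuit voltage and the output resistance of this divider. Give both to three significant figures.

V_th = 3.01 V, R_th = 10.7 kΩ

V_th is the open-circuit tap voltage: 28.1 × 12.0/(100 + 12.0) = 3.01 V.
With the supply zeroed, R₁ and R₂ appear in parallel from the tap: R_th = R₁‖R₂ = (100 × 12.0)/112.0 = 10.7 kΩ.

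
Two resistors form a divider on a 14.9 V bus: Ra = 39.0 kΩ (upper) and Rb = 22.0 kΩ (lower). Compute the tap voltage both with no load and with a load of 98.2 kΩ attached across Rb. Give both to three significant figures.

Unloaded: 5.37 V; loaded: 4.70 V

Open-circuit: V = 14.9 × 22.0/(39.0 + 22.0) = 5.37 V.
With the load, Rb becomes Rb‖R_L = 17.97 kΩ, so V = 14.9 × 17.97/56.97 = 4.70 V.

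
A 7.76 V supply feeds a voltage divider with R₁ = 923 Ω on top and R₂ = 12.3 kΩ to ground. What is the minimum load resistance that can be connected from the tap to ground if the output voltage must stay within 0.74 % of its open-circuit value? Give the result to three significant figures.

R_L(min) ≈ 115 kΩ

Output resistance R_th = R₁‖R₂ = (923 × 12300)/13220 = 858.6 Ω.
The fractional drop is R_th/(R_th + R_L); requiring this ≤ 0.00740 gives R_L ≥ R_th(1/0.00740 − 1) = 858.6 × 134.1 = 115 kΩ.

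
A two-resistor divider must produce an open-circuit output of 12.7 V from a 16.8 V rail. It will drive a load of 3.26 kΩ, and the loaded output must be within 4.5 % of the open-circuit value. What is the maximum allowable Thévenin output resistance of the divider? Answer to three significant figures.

R_th ≤ 154 Ω

Loading drop = R_th/(R_th + R_L) ≤ 0.0450, so R_th ≤ R_L · ε/(1−ε) = 3.26 kΩ × 0.0450/0.9550 = 154 Ω.
(Any R1, R2 with R2/(R1+R2) = 0.756 and R1‖R2 ≤ 154 Ω will meet the spec.)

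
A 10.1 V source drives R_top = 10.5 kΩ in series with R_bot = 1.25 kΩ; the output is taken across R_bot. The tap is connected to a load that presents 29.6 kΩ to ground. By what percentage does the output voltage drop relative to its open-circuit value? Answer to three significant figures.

3.64 %

The divider's output (Thévenin) resistance is R_top‖R_bot = 1.117 kΩ.
Fractional drop under load = R_th/(R_th + R_L) = 1.117 / (1.117 + 29.6) = 0.03636.
So the output falls by 3.64 %.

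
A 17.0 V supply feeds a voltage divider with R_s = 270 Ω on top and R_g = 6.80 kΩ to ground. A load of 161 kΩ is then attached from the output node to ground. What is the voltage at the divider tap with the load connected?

The load sits in parallel with R_g: R_g‖R_L = (6800 × 161000) / (6800 + 161000) = 6524 Ω.
V_out = 17.0 × 6524 / (270 + 6524) = 17.0 × 6524/6794 = 16.3 V.

V_out ≈ 16.3 V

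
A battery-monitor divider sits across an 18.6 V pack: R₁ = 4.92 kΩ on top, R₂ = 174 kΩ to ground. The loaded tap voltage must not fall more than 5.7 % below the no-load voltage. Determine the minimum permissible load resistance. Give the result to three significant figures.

Output resistance R_th = R₁‖R₂ = (4.92 × 174)/178.9 = 4.785 kΩ.
The fractional drop is R_th/(R_th + R_L); requiring this ≤ 0.0570 gives R_L ≥ R_th(1/0.0570 − 1) = 4.785 × 16.54 = 79.2 kΩ.

R_L(min) ≈ 79.2 kΩ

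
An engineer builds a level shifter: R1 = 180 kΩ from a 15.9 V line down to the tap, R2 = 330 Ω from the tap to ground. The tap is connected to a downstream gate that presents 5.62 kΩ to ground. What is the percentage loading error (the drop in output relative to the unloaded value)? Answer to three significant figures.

The divider's output (Thévenin) resistance is R1‖R2 = 329.4 Ω.
Fractional drop under load = R_th/(R_th + R_L) = 329.4 / (329.4 + 5620) = 0.05537.
So the output falls by 5.54 %.

5.54 %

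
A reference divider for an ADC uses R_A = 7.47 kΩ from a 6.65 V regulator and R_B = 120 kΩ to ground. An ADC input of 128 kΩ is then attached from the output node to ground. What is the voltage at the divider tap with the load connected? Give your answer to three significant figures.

The load sits in parallel with R_B: R_B‖R_L = (120 × 128) / (120 + 128) = 61.94 kΩ.
V_out = 6.65 × 61.94 / (7.47 + 61.94) = 6.65 × 61.94/69.41 = 5.93 V.

V_out ≈ 5.93 V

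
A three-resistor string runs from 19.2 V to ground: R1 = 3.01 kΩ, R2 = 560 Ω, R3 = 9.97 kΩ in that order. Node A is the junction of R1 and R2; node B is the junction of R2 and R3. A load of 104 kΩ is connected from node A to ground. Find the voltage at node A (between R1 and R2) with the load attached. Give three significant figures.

V ≈ 14.6 V

Below node A the series string R2+R3 = 10530 Ω sits in parallel with the 104000 Ω load: 9562 Ω.
V_A = 19.2 × 9562/(3010 + 9562) = 14.6 V.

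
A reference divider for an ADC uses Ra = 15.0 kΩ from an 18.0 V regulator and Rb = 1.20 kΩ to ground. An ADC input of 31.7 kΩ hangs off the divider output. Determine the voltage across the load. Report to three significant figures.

The load sits in parallel with Rb: Rb‖R_L = (1.20 × 31.7) / (1.20 + 31.7) = 1.156 kΩ.
V_out = 18.0 × 1.156 / (15.0 + 1.156) = 18.0 × 1.156/16.16 = 1.29 V.

V_out ≈ 1.29 V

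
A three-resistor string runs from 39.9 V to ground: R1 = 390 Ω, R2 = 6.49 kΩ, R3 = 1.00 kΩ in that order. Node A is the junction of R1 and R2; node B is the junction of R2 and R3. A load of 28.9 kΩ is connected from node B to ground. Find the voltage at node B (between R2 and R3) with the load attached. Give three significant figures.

At node B, R3 is in parallel with the load: R3‖R_L = 966.6 Ω.
Below node A the resistance is R2 + (R3‖R_L) = 7457 Ω, so V_A = 39.9 × 7457/7847 = 37.92 V.
Then V_B = V_A × (R3‖R_L)/(R2 + R3‖R_L) = 37.92 × 966.6/7457 = 4.91 V.

V ≈ 4.91 V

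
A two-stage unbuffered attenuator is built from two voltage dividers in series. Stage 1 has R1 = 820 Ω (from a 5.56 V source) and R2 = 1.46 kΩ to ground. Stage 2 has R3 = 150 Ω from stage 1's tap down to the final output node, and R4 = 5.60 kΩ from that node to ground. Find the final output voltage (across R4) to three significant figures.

V_out ≈ 3.18 V

Stage 2 presents R3+R4 = 5750 Ω as a load on stage 1's tap.
Stage 1's lower leg becomes R2‖(R3+R4) = 1164 Ω, so V_mid = 5.56 × 1164/1984 = 3.262 V.
Stage 2 is itself unloaded: V_out = V_mid × R4/(R3+R4) = 3.262 × 5600/5750 = 3.18 V.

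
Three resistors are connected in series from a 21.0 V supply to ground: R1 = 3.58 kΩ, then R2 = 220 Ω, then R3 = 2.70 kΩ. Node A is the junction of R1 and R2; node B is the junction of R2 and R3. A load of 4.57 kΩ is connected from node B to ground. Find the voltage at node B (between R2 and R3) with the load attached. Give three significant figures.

At node B, R3 is in parallel with the load: R3‖R_L = 1697 Ω.
Below node A the resistance is R2 + (R3‖R_L) = 1917 Ω, so V_A = 21.0 × 1917/5497 = 7.324 V.
Then V_B = V_A × (R3‖R_L)/(R2 + R3‖R_L) = 7.324 × 1697/1917 = 6.48 V.

V ≈ 6.48 V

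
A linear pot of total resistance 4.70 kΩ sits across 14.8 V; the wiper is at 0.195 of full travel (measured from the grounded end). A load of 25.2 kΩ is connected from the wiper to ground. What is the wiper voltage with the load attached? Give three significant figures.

V ≈ 2.80 V

The wiper splits the pot into (1−α)R = 3783 Ω above and αR = 916.5 Ω below.
Lower section ‖ load = 884.3 Ω.
V_wiper = 14.8 × 884.3/(3783 + 884.3) = 2.80 V.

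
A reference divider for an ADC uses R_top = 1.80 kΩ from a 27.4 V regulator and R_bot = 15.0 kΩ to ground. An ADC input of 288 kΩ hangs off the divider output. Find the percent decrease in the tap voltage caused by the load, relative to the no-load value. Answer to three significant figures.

0.555 %

The divider's output (Thévenin) resistance is R_top‖R_bot = 1.607 kΩ.
Fractional drop under load = R_th/(R_th + R_L) = 1.607 / (1.607 + 288) = 0.005549.
So the output falls by 0.555 %.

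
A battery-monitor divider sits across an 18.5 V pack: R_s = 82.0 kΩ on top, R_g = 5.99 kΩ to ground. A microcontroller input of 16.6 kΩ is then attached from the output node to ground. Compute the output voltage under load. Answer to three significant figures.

The load sits in parallel with R_g: R_g‖R_L = (5.99 × 16.6) / (5.99 + 16.6) = 4.402 kΩ.
V_out = 18.5 × 4.402 / (82.0 + 4.402) = 18.5 × 4.402/86.40 = 0.942 V.

V_out ≈ 0.942 V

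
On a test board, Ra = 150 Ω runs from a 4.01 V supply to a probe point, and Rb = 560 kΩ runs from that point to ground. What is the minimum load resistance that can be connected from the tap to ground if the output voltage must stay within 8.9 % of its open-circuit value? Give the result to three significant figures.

R_L(min) ≈ 1.53 kΩ

Output resistance R_th = Ra‖Rb = (150 × 560000)/560200 = 150.0 Ω.
The fractional drop is R_th/(R_th + R_L); requiring this ≤ 0.0890 gives R_L ≥ R_th(1/0.0890 − 1) = 150.0 × 10.24 = 1.53 kΩ.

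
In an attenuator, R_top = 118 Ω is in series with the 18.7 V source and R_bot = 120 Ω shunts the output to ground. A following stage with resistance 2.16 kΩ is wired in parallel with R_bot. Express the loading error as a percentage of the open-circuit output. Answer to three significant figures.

The divider's output (Thévenin) resistance is R_top‖R_bot = 59.50 Ω.
Fractional drop under load = R_th/(R_th + R_L) = 59.50 / (59.50 + 2160) = 0.02681.
So the output falls by 2.68 %.

2.68 %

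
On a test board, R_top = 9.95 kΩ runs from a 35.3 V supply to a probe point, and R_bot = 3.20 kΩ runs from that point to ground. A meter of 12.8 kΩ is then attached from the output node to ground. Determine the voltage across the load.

The load sits in parallel with R_bot: R_bot‖R_L = (3.20 × 12.8) / (3.20 + 12.8) = 2.560 kΩ.
V_out = 35.3 × 2.560 / (9.95 + 2.560) = 35.3 × 2.560/12.51 = 7.22 V.
(Unloaded it would have been 8.59 V.)

V_out ≈ 7.22 V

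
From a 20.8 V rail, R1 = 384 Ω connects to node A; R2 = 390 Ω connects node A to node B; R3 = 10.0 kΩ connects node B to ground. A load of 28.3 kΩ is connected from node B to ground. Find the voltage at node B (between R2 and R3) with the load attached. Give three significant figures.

V ≈ 18.8 V

At node B, R3 is in parallel with the load: R3‖R_L = 7389 Ω.
Below node A the resistance is R2 + (R3‖R_L) = 7779 Ω, so V_A = 20.8 × 7779/8163 = 19.82 V.
Then V_B = V_A × (R3‖R_L)/(R2 + R3‖R_L) = 19.82 × 7389/7779 = 18.8 V.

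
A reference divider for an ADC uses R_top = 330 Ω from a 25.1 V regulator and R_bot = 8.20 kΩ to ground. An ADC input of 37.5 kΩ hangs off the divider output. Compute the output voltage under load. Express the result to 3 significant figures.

The load sits in parallel with R_bot: R_bot‖R_L = (8200 × 37500) / (8200 + 37500) = 6729 Ω.
V_out = 25.1 × 6729 / (330 + 6729) = 25.1 × 6729/7059 = 23.9 V.

V_out ≈ 23.9 V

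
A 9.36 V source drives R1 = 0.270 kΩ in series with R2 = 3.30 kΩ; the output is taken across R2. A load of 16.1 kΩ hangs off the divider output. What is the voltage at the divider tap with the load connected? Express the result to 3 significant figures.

The load sits in parallel with R2: R2‖R_L = (3300 × 16100) / (3300 + 16100) = 2739 Ω.
V_out = 9.36 × 2739 / (270 + 2739) = 9.36 × 2739/3009 = 8.52 V.

V_out ≈ 8.52 V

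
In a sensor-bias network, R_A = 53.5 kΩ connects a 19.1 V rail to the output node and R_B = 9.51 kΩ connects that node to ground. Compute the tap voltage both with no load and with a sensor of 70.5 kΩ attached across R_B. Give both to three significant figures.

Unloaded: 2.88 V; loaded: 2.59 V

Open-circuit: V = 19.1 × 9.51/(53.5 + 9.51) = 2.88 V.
With the load, R_B becomes R_B‖R_L = 8.380 kΩ, so V = 19.1 × 8.380/61.88 = 2.59 V.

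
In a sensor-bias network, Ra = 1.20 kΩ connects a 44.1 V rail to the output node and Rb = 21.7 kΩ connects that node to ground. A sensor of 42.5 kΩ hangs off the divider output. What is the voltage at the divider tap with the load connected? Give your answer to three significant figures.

V_out ≈ 40.7 V

The load sits in parallel with Rb: Rb‖R_L = (21.7 × 42.5) / (21.7 + 42.5) = 14.37 kΩ.
V_out = 44.1 × 14.37 / (1.20 + 14.37) = 44.1 × 14.37/15.57 = 40.7 V.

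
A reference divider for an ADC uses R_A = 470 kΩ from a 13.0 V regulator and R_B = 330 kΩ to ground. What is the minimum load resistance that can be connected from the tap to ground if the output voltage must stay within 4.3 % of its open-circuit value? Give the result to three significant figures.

Output resistance R_th = R_A‖R_B = (470 × 330)/800.0 = 193.9 kΩ.
The fractional drop is R_th/(R_th + R_L); requiring this ≤ 0.0430 gives R_L ≥ R_th(1/0.0430 − 1) = 193.9 × 22.26 = 4.31 MΩ.

R_L(min) ≈ 4.31 MΩ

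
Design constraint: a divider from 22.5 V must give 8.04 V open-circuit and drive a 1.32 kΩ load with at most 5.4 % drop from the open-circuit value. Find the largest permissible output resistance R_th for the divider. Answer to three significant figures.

Loading drop = R_th/(R_th + R_L) ≤ 0.0540, so R_th ≤ R_L · ε/(1−ε) = 1.32 kΩ × 0.0540/0.9460 = 75.3 Ω.

R_th ≤ 75.3 Ω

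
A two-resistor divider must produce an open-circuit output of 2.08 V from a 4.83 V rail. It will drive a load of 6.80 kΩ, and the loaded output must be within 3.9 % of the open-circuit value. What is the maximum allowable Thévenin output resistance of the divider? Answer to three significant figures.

R_th ≤ 276 Ω

Loading drop = R_th/(R_th + R_L) ≤ 0.0390, so R_th ≤ R_L · ε/(1−ε) = 6.80 kΩ × 0.0390/0.9610 = 276 Ω.
(Any R1, R2 with R2/(R1+R2) = 0.431 and R1‖R2 ≤ 276 Ω will meet the spec.)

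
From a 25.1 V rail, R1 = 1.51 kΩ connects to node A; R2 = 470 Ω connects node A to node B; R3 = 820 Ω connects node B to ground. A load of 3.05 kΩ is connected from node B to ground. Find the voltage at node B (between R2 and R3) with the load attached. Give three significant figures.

V ≈ 6.18 V

At node B, R3 is in parallel with the load: R3‖R_L = 646.3 Ω.
Below node A the resistance is R2 + (R3‖R_L) = 1116 Ω, so V_A = 25.1 × 1116/2626 = 10.67 V.
Then V_B = V_A × (R3‖R_L)/(R2 + R3‖R_L) = 10.67 × 646.3/1116 = 6.18 V.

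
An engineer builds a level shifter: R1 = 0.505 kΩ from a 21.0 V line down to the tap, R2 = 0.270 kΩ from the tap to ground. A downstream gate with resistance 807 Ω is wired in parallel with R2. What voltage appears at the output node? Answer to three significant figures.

V_out ≈ 6.01 V

The load sits in parallel with R2: R2‖R_L = (270 × 807) / (270 + 807) = 202.3 Ω.
V_out = 21.0 × 202.3 / (505 + 202.3) = 21.0 × 202.3/707.3 = 6.01 V.
(Unloaded it would have been 7.32 V.)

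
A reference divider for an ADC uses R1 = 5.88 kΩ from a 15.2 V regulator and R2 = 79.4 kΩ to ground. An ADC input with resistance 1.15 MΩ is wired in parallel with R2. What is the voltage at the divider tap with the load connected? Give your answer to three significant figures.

The load sits in parallel with R2: R2‖R_L = (79.4 × 1150) / (79.4 + 1150) = 74.27 kΩ.
V_out = 15.2 × 74.27 / (5.88 + 74.27) = 15.2 × 74.27/80.15 = 14.1 V.

V_out ≈ 14.1 V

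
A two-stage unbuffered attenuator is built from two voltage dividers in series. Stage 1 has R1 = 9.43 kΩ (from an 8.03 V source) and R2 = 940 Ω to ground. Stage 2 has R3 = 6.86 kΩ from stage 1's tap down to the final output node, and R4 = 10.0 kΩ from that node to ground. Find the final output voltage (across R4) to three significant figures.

V_out ≈ 0.411 V

Stage 2 presents R3+R4 = 16860 Ω as a load on stage 1's tap.
Stage 1's lower leg becomes R2‖(R3+R4) = 890.4 Ω, so V_mid = 8.03 × 890.4/10320 = 0.6928 V.
Stage 2 is itself unloaded: V_out = V_mid × R4/(R3+R4) = 0.6928 × 10000/16860 = 0.411 V.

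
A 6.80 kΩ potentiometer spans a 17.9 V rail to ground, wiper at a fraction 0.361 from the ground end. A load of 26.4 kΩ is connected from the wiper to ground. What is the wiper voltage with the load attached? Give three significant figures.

The wiper splits the pot into (1−α)R = 4.345 kΩ above and αR = 2.455 kΩ below.
Lower section ‖ load = 2.246 kΩ.
V_wiper = 17.9 × 2.246/(4.345 + 2.246) = 6.10 V.

V ≈ 6.10 V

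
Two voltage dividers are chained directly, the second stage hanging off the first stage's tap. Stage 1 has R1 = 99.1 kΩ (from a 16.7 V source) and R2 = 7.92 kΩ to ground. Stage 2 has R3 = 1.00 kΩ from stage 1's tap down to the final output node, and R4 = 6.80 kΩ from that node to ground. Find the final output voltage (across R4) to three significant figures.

Stage 2 presents R3+R4 = 7.800 kΩ as a load on stage 1's tap.
Stage 1's lower leg becomes R2‖(R3+R4) = 3.930 kΩ, so V_mid = 16.7 × 3.930/103.0 = 0.6370 V.
Stage 2 is itself unloaded: V_out = V_mid × R4/(R3+R4) = 0.6370 × 6.80/7.800 = 0.555 V.

V_out ≈ 0.555 V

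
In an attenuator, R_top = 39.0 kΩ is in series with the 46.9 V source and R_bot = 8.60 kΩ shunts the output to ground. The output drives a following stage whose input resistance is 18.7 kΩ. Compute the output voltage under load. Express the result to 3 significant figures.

The load sits in parallel with R_bot: R_bot‖R_L = (8.60 × 18.7) / (8.60 + 18.7) = 5.891 kΩ.
V_out = 46.9 × 5.891 / (39.0 + 5.891) = 46.9 × 5.891/44.89 = 6.15 V.

V_out ≈ 6.15 V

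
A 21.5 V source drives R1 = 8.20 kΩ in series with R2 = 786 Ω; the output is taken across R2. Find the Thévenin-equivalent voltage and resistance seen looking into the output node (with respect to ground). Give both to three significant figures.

V_th = 1.88 V, R_th = 717 Ω

V_th is the open-circuit tap voltage: 21.5 × 786/(8200 + 786) = 1.88 V.
With the supply zeroed, R1 and R2 appear in parallel from the tap: R_th = R1‖R2 = (8200 × 786)/8986 = 717 Ω.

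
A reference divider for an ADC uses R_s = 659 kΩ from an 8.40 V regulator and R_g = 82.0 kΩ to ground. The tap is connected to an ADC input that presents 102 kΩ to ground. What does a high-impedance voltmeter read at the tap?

V_out ≈ 0.542 V

The load sits in parallel with R_g: R_g‖R_L = (82.0 × 102) / (82.0 + 102) = 45.46 kΩ.
V_out = 8.40 × 45.46 / (659 + 45.46) = 8.40 × 45.46/704.5 = 0.542 V.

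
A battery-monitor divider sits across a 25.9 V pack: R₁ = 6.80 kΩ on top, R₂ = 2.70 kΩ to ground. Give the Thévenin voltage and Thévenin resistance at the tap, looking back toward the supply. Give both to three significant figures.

V_th = 7.36 V, R_th = 1.93 kΩ

V_th is the open-circuit tap voltage: 25.9 × 2.70/(6.80 + 2.70) = 7.36 V.
With the supply zeroed, R₁ and R₂ appear in parallel from the tap: R_th = R₁‖R₂ = (6.80 × 2.70)/9.500 = 1.93 kΩ.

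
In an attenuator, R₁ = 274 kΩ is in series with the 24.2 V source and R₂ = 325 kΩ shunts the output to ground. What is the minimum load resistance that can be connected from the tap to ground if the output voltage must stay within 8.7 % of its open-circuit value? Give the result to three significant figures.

R_L(min) ≈ 1.56 MΩ

Output resistance R_th = R₁‖R₂ = (274 × 325)/599.0 = 148.7 kΩ.
The fractional drop is R_th/(R_th + R_L); requiring this ≤ 0.0870 gives R_L ≥ R_th(1/0.0870 − 1) = 148.7 × 10.49 = 1.56 MΩ.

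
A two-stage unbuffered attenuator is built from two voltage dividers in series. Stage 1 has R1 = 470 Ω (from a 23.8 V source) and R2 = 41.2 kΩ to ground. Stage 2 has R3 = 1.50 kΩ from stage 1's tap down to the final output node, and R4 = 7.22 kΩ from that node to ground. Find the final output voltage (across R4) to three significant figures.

Stage 2 presents R3+R4 = 8720 Ω as a load on stage 1's tap.
Stage 1's lower leg becomes R2‖(R3+R4) = 7197 Ω, so V_mid = 23.8 × 7197/7667 = 22.34 V.
Stage 2 is itself unloaded: V_out = V_mid × R4/(R3+R4) = 22.34 × 7220/8720 = 18.5 V.

V_out ≈ 18.5 V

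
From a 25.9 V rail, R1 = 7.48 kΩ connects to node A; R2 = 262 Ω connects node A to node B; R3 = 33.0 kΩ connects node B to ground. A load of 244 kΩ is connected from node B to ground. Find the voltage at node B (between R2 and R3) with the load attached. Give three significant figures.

V ≈ 20.5 V

At node B, R3 is in parallel with the load: R3‖R_L = 29070 Ω.
Below node A the resistance is R2 + (R3‖R_L) = 29330 Ω, so V_A = 25.9 × 29330/36810 = 20.64 V.
Then V_B = V_A × (R3‖R_L)/(R2 + R3‖R_L) = 20.64 × 29070/29330 = 20.5 V.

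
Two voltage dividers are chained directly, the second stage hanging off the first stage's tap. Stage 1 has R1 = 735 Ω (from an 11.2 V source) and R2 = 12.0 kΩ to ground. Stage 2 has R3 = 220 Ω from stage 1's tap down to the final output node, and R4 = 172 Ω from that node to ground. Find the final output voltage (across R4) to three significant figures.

Stage 2 presents R3+R4 = 392.0 Ω as a load on stage 1's tap.
Stage 1's lower leg becomes R2‖(R3+R4) = 379.6 Ω, so V_mid = 11.2 × 379.6/1115 = 3.814 V.
Stage 2 is itself unloaded: V_out = V_mid × R4/(R3+R4) = 3.814 × 172/392.0 = 1.67 V.

V_out ≈ 1.67 V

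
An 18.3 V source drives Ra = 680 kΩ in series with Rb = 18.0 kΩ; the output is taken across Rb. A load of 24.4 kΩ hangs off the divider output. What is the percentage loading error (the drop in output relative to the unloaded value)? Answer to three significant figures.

The divider's output (Thévenin) resistance is Ra‖Rb = 17.54 kΩ.
Fractional drop under load = R_th/(R_th + R_L) = 17.54 / (17.54 + 24.4) = 0.4182.
So the output falls by 41.8 %.

41.8 %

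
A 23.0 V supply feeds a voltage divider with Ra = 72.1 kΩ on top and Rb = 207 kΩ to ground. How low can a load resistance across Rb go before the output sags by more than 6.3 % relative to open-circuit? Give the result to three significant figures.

Output resistance R_th = Ra‖Rb = (72.1 × 207)/279.1 = 53.47 kΩ.
The fractional drop is R_th/(R_th + R_L); requiring this ≤ 0.0630 gives R_L ≥ R_th(1/0.0630 − 1) = 53.47 × 14.87 = 795 kΩ.

R_L(min) ≈ 795 kΩ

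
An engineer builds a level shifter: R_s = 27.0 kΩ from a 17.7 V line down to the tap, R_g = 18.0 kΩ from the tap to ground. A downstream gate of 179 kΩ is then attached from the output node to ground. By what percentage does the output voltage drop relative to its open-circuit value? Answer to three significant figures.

5.69 %

The divider's output (Thévenin) resistance is R_s‖R_g = 10.80 kΩ.
Fractional drop under load = R_th/(R_th + R_L) = 10.80 / (10.80 + 179) = 0.05690.
So the output falls by 5.69 %.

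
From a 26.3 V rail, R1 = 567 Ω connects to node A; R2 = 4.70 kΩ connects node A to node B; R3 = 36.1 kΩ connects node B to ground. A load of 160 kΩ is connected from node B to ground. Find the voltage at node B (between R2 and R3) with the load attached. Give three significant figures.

At node B, R3 is in parallel with the load: R3‖R_L = 29450 Ω.
Below node A the resistance is R2 + (R3‖R_L) = 34150 Ω, so V_A = 26.3 × 34150/34720 = 25.87 V.
Then V_B = V_A × (R3‖R_L)/(R2 + R3‖R_L) = 25.87 × 29450/34150 = 22.3 V.

V ≈ 22.3 V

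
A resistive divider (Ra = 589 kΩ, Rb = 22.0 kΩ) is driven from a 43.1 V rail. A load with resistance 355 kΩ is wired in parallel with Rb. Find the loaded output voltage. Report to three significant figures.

V_out ≈ 1.46 V

The load sits in parallel with Rb: Rb‖R_L = (22.0 × 355) / (22.0 + 355) = 20.72 kΩ.
V_out = 43.1 × 20.72 / (589 + 20.72) = 43.1 × 20.72/609.7 = 1.46 V.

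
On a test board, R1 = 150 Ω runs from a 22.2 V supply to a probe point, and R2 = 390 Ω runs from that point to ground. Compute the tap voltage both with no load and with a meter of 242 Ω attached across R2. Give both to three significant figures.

Open-circuit: V = 22.2 × 390/(150 + 390) = 16.0 V.
With the load, R2 becomes R2‖R_L = 149.3 Ω, so V = 22.2 × 149.3/299.3 = 11.1 V.

Unloaded: 16.0 V; loaded: 11.1 V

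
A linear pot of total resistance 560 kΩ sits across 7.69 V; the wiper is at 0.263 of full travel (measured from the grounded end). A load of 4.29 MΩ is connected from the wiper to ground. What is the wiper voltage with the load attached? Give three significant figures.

V ≈ 1.97 V

The wiper splits the pot into (1−α)R = 412.7 kΩ above and αR = 147.3 kΩ below.
Lower section ‖ load = 142.4 kΩ.
V_wiper = 7.69 × 142.4/(412.7 + 142.4) = 1.97 V.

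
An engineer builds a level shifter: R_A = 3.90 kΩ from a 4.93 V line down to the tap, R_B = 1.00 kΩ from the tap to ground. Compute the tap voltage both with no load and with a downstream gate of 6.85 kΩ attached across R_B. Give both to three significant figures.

Unloaded: 1.01 V; loaded: 0.901 V

Open-circuit: V = 4.93 × 1.00/(3.90 + 1.00) = 1.01 V.
With the load, R_B becomes R_B‖R_L = 0.8726 kΩ, so V = 4.93 × 0.8726/4.773 = 0.901 V.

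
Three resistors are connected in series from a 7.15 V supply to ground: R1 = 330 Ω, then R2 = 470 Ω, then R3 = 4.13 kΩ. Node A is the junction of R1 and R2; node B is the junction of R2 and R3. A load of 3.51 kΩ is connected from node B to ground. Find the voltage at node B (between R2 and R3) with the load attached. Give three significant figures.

At node B, R3 is in parallel with the load: R3‖R_L = 1897 Ω.
Below node A the resistance is R2 + (R3‖R_L) = 2367 Ω, so V_A = 7.15 × 2367/2697 = 6.275 V.
Then V_B = V_A × (R3‖R_L)/(R2 + R3‖R_L) = 6.275 × 1897/2367 = 5.03 V.

V ≈ 5.03 V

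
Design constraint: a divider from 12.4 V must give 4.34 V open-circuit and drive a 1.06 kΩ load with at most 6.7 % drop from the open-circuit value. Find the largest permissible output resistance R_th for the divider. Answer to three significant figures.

R_th ≤ 76.1 Ω

Loading drop = R_th/(R_th + R_L) ≤ 0.0670, so R_th ≤ R_L · ε/(1−ε) = 1.06 kΩ × 0.0670/0.9330 = 76.1 Ω.
(Any R1, R2 with R2/(R1+R2) = 0.350 and R1‖R2 ≤ 76.1 Ω will meet the spec.)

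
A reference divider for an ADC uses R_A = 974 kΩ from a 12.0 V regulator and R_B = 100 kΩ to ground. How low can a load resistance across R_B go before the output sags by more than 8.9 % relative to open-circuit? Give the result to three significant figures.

R_L(min) ≈ 928 kΩ

Output resistance R_th = R_A‖R_B = (974 × 100)/1074 = 90.69 kΩ.
The fractional drop is R_th/(R_th + R_L); requiring this ≤ 0.0890 gives R_L ≥ R_th(1/0.0890 − 1) = 90.69 × 10.24 = 928 kΩ.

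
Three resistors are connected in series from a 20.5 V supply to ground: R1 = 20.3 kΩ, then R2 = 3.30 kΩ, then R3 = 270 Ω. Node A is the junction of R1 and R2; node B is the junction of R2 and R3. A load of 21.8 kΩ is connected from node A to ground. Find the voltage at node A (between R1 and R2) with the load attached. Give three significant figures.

Below node A the series string R2+R3 = 3570 Ω sits in parallel with the 21800 Ω load: 3068 Ω.
V_A = 20.5 × 3068/(20300 + 3068) = 2.69 V.

V ≈ 2.69 V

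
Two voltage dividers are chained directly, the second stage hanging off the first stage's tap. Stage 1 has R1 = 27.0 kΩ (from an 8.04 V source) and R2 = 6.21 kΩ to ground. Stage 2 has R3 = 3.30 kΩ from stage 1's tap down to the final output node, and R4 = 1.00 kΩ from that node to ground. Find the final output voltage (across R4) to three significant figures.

Stage 2 presents R3+R4 = 4.300 kΩ as a load on stage 1's tap.
Stage 1's lower leg becomes R2‖(R3+R4) = 2.541 kΩ, so V_mid = 8.04 × 2.541/29.54 = 0.6915 V.
Stage 2 is itself unloaded: V_out = V_mid × R4/(R3+R4) = 0.6915 × 1.00/4.300 = 0.161 V.

V_out ≈ 0.161 V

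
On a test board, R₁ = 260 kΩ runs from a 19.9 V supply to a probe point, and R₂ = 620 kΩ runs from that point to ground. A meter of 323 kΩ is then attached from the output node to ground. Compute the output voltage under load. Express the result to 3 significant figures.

V_out ≈ 8.95 V

The load sits in parallel with R₂: R₂‖R_L = (620 × 323) / (620 + 323) = 212.4 kΩ.
V_out = 19.9 × 212.4 / (260 + 212.4) = 19.9 × 212.4/472.4 = 8.95 V.
(Unloaded it would have been 14.0 V.)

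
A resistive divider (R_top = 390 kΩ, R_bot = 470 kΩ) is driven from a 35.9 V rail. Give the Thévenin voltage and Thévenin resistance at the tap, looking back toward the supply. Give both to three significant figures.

V_th = 19.6 V, R_th = 213 kΩ

V_th is the open-circuit tap voltage: 35.9 × 470/(390 + 470) = 19.6 V.
With the supply zeroed, R_top and R_bot appear in parallel from the tap: R_th = R_top‖R_bot = (390 × 470)/860.0 = 213 kΩ.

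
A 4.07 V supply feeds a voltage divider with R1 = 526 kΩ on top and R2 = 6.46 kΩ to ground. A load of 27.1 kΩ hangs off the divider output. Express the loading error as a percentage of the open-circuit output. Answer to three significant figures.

19.1 %

Unloaded V = 4.07 × 6.46/532.5 = 0.04938 V.
Loaded: R2‖R_L = 5.217 kΩ, giving V = 4.07 × 5.217/531.2 = 0.03997 V.
Drop = (0.04938 − 0.03997) / 0.04938 = 19.1 %.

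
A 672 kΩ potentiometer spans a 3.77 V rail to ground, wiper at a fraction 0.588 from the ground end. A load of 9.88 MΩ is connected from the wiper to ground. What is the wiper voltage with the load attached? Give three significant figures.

V ≈ 2.18 V

The wiper splits the pot into (1−α)R = 276.9 kΩ above and αR = 395.1 kΩ below.
Lower section ‖ load = 379.9 kΩ.
V_wiper = 3.77 × 379.9/(276.9 + 379.9) = 2.18 V.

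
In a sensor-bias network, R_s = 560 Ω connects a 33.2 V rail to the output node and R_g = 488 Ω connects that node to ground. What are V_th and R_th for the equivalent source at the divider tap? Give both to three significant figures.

V_th is the open-circuit tap voltage: 33.2 × 488/(560 + 488) = 15.5 V.
With the supply zeroed, R_s and R_g appear in parallel from the tap: R_th = R_s‖R_g = (560 × 488)/1048 = 261 Ω.

V_th = 15.5 V, R_th = 261 Ω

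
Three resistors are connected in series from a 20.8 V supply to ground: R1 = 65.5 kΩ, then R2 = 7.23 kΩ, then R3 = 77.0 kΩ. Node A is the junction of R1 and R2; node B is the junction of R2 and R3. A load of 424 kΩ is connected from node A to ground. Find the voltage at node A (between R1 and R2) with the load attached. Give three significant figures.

V ≈ 10.8 V

Below node A the series string R2+R3 = 84.23 kΩ sits in parallel with the 424 kΩ load: 70.27 kΩ.
V_A = 20.8 × 70.27/(65.5 + 70.27) = 10.8 V.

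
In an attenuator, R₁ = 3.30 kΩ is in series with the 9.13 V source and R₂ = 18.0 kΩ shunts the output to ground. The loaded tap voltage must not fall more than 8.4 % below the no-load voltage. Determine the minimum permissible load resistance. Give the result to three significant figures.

Output resistance R_th = R₁‖R₂ = (3.30 × 18.0)/21.30 = 2.789 kΩ.
The fractional drop is R_th/(R_th + R_L); requiring this ≤ 0.0840 gives R_L ≥ R_th(1/0.0840 − 1) = 2.789 × 10.90 = 30.4 kΩ.

R_L(min) ≈ 30.4 kΩ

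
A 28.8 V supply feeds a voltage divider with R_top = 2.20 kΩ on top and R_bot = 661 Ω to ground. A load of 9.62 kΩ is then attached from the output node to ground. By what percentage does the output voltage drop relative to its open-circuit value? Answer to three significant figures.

5.02 %

The divider's output (Thévenin) resistance is R_top‖R_bot = 508.3 Ω.
Fractional drop under load = R_th/(R_th + R_L) = 508.3 / (508.3 + 9620) = 0.05018.
So the output falls by 5.02 %.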